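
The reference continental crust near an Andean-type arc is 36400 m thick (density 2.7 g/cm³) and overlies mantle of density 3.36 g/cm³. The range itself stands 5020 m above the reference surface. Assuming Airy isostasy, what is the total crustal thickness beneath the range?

Root depth r = h ρ_c / (ρ_m − ρ_c) = 5020 m × 2.7 / 0.66 = 20540 m.
Total thickness = T + h + r = 36400 m + 5020 m + 20540 m = 62000 m.

62000 m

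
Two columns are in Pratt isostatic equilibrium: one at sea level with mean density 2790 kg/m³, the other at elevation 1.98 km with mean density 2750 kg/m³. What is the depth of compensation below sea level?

136 km

ρ_ref D = ρ (D + h) → D (ρ_ref − ρ) = ρ h.
D = ρ h/(ρ_ref − ρ) = 2750 × 1.98 km/(2790 − 2750) = 136 km.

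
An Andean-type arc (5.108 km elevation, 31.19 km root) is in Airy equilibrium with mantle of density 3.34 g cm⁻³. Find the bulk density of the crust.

2.87 g cm⁻³

ρ_c h = (ρ_m − ρ_c) r → ρ_c (h + r) = ρ_m r → ρ_c = ρ_m r / (h + r).
ρ_c = 3.34 × 31.19 km / (5.108 km + 31.19 km) = 2.87 g cm⁻³.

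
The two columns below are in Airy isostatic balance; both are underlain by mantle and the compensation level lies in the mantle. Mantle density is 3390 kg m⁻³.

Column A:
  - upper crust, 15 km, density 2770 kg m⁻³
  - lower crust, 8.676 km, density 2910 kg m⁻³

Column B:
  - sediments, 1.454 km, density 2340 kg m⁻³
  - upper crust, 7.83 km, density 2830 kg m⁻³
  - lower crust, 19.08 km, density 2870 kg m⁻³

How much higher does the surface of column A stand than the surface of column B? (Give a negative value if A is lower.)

−0.699 km

For any compensation level in the mantle, the mantle terms cancel and isostasy reduces to e = (Σt_A − Σt_B) − (Σ(ρt)_A − Σ(ρt)_B) / ρ_m.
Σt_A = 23.676 km; Σt_B = 28.364 km; Σ(ρt)_A = 66797.16; Σ(ρt)_B = 80320.86 (in km·kg m⁻³).
e = (23.676 − 28.364) − (66797.16 − 80320.86) / 3390 = −0.699 km.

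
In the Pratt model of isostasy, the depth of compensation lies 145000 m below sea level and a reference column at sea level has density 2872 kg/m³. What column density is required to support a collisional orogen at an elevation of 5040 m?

Pratt balance: ρ_ref D = ρ (D + h).
ρ = ρ_ref D/(D + h) = 2872 × 145000 m/(145000 m + 5040 m) = 2780 kg/m³.

2780 kg/m³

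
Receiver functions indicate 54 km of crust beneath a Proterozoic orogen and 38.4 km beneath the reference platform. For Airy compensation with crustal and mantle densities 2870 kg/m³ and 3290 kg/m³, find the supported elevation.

Excess crust Δ = 54 km − 38.4 km = 15.6 km, split between elevation h and root r with h + r = Δ.
Airy balance ρ_c h = (ρ_m − ρ_c) r gives r = h ρ_c/(ρ_m − ρ_c), so h (1 + ρ_c/(ρ_m − ρ_c)) = Δ, i.e. h = Δ (ρ_m − ρ_c)/ρ_m.
h = 15.6 km × 420/3290 = 1.99 km.

1.99 km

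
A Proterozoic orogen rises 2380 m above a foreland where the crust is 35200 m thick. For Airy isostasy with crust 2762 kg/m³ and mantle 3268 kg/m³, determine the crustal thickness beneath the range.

Root depth r = h ρ_c / (ρ_m − ρ_c) = 2380 m × 2762 / 506 = 12990 m.
Total thickness = T + h + r = 35200 m + 2380 m + 12990 m = 50600 m.

50600 m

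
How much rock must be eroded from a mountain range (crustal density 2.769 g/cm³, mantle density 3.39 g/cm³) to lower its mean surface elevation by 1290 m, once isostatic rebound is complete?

Net drop Δ = e − u = e − e ρ_c/ρ_m = e (ρ_m − ρ_c)/ρ_m.
e = Δ ρ_m/(ρ_m − ρ_c) = 1290 m × 3.39/0.621 = 7040 m.

7040 m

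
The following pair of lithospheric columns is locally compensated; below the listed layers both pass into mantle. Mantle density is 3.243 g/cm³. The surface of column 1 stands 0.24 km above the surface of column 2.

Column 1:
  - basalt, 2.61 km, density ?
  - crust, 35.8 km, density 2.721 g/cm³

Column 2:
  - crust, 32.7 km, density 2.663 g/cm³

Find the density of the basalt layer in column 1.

2.84 g/cm³

Take the compensation level at the base of the deeper column (depth z_c below the surface of column 1) and equate Σ ρ_i t_i down to z_c; mantle fills any gap and the z_c terms cancel.
Column 1: 2.61×ρ + 35.8×2.721 + (z_c − 38.41)×3.243
Column 2: 0.24×0 + 32.7×2.663 + (z_c − 0.24 − 32.7)×3.243
The z_c×3.243 term appears on both sides and cancels. Collect the known terms of each column as K = Σ(ρt)_known − 3.243 × (depth of known layers): K_1 = 97.4118 − 3.243×38.41 = −27.15183; K_2 = 87.0801 − 3.243×(0.24 + 32.7) = −19.74432.
Balance: K_1 + 2.61×ρ = K_2, so ρ = (K_2 − K_1)/2.61 = 7.40751/2.61 = 2.84 g/cm³.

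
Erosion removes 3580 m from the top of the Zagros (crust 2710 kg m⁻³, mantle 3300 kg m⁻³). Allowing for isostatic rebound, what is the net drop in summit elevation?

Rebound u = e ρ_c/ρ_m = 3580 m × 2710/3300 = 2940 m.
Net surface drop = e − u = 3580 m − 2940 m = e (ρ_m − ρ_c)/ρ_m = 640 m.

640 m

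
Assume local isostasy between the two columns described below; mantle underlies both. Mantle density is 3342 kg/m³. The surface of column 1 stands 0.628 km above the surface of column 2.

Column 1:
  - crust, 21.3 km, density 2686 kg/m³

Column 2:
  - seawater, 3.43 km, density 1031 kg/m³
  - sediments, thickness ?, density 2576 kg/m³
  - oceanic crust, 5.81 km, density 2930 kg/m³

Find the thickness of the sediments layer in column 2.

2.03 km

Take the compensation level at the base of the deeper column (depth z_c below the surface of column 1) and equate Σ ρ_i t_i down to z_c; mantle fills any gap and the z_c terms cancel.
Column 1: 21.3×2686 + (z_c − 21.3)×3342
Column 2: 0.628×0 + 3.43×1031 + x×2576 + 5.81×2930 + (z_c − 0.628 − 9.24 − x)×3342
The z_c×3342 term appears on both sides and cancels. Collect the known terms of each column as K = Σ(ρt)_known − 3342 × (depth of known layers): K_1 = 57211.8 − 3342×21.3 = −13972.8; K_2 = 20559.63 − 3342×(0.628 + 9.24) = −12419.226.
Balance: K_1 = K_2 − x×(3342 − 2576), so x = (K_2 − K_1)/(3342 − 2576) = 1553.57/766 = 2.03 km.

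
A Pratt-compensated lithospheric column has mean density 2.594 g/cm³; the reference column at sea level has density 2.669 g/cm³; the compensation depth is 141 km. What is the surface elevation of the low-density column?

4.08 km

ρ_ref D = ρ (D + h) → h = D (ρ_ref − ρ)/ρ.
h = 141 km × (2.669 − 2.594)/2.594 = 4.08 km.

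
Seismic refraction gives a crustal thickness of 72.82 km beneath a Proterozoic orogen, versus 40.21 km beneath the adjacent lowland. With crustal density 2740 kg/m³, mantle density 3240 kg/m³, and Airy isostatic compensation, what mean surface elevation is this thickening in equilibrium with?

Excess crust Δ = 72.82 km − 40.21 km = 32.61 km, split between elevation h and root r with h + r = Δ.
Airy balance ρ_c h = (ρ_m − ρ_c) r gives r = h ρ_c/(ρ_m − ρ_c), so h (1 + ρ_c/(ρ_m − ρ_c)) = Δ, i.e. h = Δ (ρ_m − ρ_c)/ρ_m.
h = 32.61 km × 500/3240 = 5.03 km.

5.03 km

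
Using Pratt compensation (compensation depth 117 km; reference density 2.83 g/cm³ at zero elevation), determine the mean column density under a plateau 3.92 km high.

Pratt balance: ρ_ref D = ρ (D + h).
ρ = ρ_ref D/(D + h) = 2.83 × 117 km/(117 km + 3.92 km) = 2.74 g/cm³.

2.74 g/cm³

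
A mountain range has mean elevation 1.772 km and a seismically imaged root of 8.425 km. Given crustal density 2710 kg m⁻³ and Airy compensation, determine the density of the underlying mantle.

Airy balance: ρ_c h = (ρ_m − ρ_c) r → ρ_m = ρ_c (1 + h/r).
ρ_m = 2710 × (1 + 1.772 km/8.425 km) = 3280 kg m⁻³.

3280 kg m⁻³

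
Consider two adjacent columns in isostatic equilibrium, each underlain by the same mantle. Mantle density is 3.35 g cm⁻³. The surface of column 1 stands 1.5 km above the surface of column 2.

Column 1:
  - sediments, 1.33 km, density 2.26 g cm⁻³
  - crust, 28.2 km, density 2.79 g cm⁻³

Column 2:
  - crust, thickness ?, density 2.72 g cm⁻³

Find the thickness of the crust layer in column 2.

19.4 km

Take the compensation level at the base of the deeper column (depth z_c below the surface of column 1) and equate Σ ρ_i t_i down to z_c; mantle fills any gap and the z_c terms cancel.
Column 1: 1.33×2.26 + 28.2×2.79 + (z_c − 29.53)×3.35
Column 2: 1.5×0 + x×2.72 + (z_c − 1.5 − 0 − x)×3.35
The z_c×3.35 term appears on both sides and cancels. Collect the known terms of each column as K = Σ(ρt)_known − 3.35 × (depth of known layers): K_1 = 81.6838 − 3.35×29.53 = −17.2417; K_2 = 0 − 3.35×(1.5 + 0) = −5.025.
Balance: K_1 = K_2 − x×(3.35 − 2.72), so x = (K_2 − K_1)/(3.35 − 2.72) = 12.2167/0.63 = 19.4 km.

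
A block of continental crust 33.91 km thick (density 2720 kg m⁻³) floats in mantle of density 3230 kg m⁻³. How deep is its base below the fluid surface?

28.6 km

Draft d = t ρ_obj/ρ_fluid = 33.91 km × 2720/3230 = 28.6 km.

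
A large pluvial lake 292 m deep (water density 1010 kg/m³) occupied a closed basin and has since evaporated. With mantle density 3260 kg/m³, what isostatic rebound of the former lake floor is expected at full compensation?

u = d ρ_w/ρ_m = 292 m × 1010/3260 = 90.5 m.

90.5 m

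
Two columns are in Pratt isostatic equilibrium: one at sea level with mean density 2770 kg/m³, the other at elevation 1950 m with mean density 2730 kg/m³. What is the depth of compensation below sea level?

ρ_ref D = ρ (D + h) → D (ρ_ref − ρ) = ρ h.
D = ρ h/(ρ_ref − ρ) = 2730 × 1950 m/(2770 − 2730) = 133000 m.

133000 m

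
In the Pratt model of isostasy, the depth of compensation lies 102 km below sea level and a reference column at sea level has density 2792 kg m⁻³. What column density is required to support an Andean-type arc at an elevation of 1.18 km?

Pratt balance: ρ_ref D = ρ (D + h).
ρ = ρ_ref D/(D + h) = 2792 × 102 km/(102 km + 1.18 km) = 2760 kg m⁻³.

2760 kg m⁻³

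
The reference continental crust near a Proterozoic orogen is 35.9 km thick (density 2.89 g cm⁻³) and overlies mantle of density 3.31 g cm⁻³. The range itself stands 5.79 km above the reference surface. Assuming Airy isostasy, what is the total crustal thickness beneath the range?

81.5 km

Root depth r = h ρ_c / (ρ_m − ρ_c) = 5.79 km × 2.89 / 0.42 = 39.84 km.
Total thickness = T + h + r = 35.9 km + 5.79 km + 39.84 km = 81.5 km.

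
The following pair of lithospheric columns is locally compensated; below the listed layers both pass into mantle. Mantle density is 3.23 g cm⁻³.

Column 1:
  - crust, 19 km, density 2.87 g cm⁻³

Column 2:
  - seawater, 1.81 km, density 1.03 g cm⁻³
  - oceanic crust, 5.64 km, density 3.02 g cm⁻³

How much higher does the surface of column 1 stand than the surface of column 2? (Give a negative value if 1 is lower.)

For any compensation level in the mantle, the mantle terms cancel and isostasy reduces to e = (Σt_1 − Σt_2) − (Σ(ρt)_1 − Σ(ρt)_2) / ρ_m.
Σt_1 = 19 km; Σt_2 = 7.45 km; Σ(ρt)_1 = 54.53; Σ(ρt)_2 = 18.8971 (in km·g cm⁻³).
e = (19 − 7.45) − (54.53 − 18.8971) / 3.23 = 0.518 km.

0.518 km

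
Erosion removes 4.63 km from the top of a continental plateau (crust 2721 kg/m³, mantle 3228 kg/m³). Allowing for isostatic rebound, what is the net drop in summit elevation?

0.727 km

Rebound u = e ρ_c/ρ_m = 4.63 km × 2721/3228 = 3.903 km.
Net surface drop = e − u = 4.63 km − 3.903 km = e (ρ_m − ρ_c)/ρ_m = 0.727 km.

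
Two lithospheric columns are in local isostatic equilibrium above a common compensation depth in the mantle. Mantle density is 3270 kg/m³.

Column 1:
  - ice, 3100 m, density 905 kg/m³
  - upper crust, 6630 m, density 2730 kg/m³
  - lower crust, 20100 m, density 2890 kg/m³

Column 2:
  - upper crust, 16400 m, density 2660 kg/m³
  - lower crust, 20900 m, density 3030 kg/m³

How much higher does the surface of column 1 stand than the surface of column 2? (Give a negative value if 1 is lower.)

For any compensation level in the mantle, the mantle terms cancel and isostasy reduces to e = (Σt_1 − Σt_2) − (Σ(ρt)_1 − Σ(ρt)_2) / ρ_m.
Σt_1 = 29830 m; Σt_2 = 37300 m; Σ(ρt)_1 = 78994400; Σ(ρt)_2 = 106951000 (in m·kg/m³).
e = (29830 − 37300) − (78994400 − 106951000) / 3270 = 1080 m.

1080 m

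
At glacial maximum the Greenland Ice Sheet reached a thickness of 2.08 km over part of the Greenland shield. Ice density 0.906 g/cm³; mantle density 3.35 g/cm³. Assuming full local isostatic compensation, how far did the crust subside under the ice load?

0.563 km

In Airy isostatic equilibrium: the ice load ρ_ice t is balanced by mantle displaced below, ρ_m s.
s = t ρ_ice / ρ_m = 2.08 km × 0.906/3.35 = 0.563 km.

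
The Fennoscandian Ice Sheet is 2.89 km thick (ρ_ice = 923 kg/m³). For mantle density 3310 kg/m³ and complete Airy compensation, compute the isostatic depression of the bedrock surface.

By Archimedes' principle applied to the lithosphere: the ice load ρ_ice t is balanced by mantle displaced below, ρ_m s.
s = t ρ_ice / ρ_m = 2.89 km × 923/3310 = 0.806 km.

0.806 km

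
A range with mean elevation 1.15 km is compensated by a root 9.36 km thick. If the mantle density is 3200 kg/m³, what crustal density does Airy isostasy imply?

2850 kg/m³

ρ_c h = (ρ_m − ρ_c) r → ρ_c (h + r) = ρ_m r → ρ_c = ρ_m r / (h + r).
ρ_c = 3200 × 9.36 km / (1.15 km + 9.36 km) = 2850 kg/m³.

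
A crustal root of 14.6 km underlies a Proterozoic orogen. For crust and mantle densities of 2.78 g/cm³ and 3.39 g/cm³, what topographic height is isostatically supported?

3.2 km

Balancing pressure at the compensation depth: ρ_c h = (ρ_m − ρ_c) r.
h = r (ρ_m − ρ_c) / ρ_c = 14.6 km × (3.39 − 2.78) / 2.78 = 3.2 km.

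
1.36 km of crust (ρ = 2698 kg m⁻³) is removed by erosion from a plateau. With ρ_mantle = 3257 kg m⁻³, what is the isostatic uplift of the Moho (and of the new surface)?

Unloading: uplift u = e ρ_c/ρ_m = 1.36 km × 2698/3257 = 1.13 km.

1.13 km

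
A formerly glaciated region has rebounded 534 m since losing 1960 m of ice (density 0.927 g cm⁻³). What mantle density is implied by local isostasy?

3.4 g cm⁻³

ρ_m = ρ_ice t / u = 0.927 × 1960 m/534 m = 3.4 g cm⁻³.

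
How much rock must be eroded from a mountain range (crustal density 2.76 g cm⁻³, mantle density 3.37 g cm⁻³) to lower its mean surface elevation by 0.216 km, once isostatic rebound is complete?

1.19 km

Net drop Δ = e − u = e − e ρ_c/ρ_m = e (ρ_m − ρ_c)/ρ_m.
e = Δ ρ_m/(ρ_m − ρ_c) = 0.216 km × 3.37/0.61 = 1.19 km.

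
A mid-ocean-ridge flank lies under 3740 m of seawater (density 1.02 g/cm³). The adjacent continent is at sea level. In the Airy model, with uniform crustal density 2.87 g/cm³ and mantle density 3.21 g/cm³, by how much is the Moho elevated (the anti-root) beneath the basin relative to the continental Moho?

Equating mass per unit area of the two columns: replacing crust with seawater at the top is compensated by replacing crust with mantle at the base: d (ρ_c − ρ_w) = a (ρ_m − ρ_c).
a = d (ρ_c − ρ_w)/(ρ_m − ρ_c) = 3740 m × 1.85/0.34 = 20400 m.

20400 m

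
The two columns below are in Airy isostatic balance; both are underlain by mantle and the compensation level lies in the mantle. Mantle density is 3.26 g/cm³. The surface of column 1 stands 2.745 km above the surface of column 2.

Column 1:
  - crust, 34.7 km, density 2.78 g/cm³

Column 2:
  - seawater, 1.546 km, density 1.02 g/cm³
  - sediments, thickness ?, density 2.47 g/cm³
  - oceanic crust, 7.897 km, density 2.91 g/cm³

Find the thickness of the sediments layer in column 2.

Take the compensation level at the base of the deeper column (depth z_c below the surface of column 1) and equate Σ ρ_i t_i down to z_c; mantle fills any gap and the z_c terms cancel.
Column 1: 34.7×2.78 + (z_c − 34.7)×3.26
Column 2: 2.745×0 + 1.546×1.02 + x×2.47 + 7.897×2.91 + (z_c − 2.745 − 9.443 − x)×3.26
The z_c×3.26 term appears on both sides and cancels. Collect the known terms of each column as K = Σ(ρt)_known − 3.26 × (depth of known layers): K_1 = 96.466 − 3.26×34.7 = −16.656; K_2 = 24.55719 − 3.26×(2.745 + 9.443) = −15.17569.
Balance: K_1 = K_2 − x×(3.26 − 2.47), so x = (K_2 − K_1)/(3.26 − 2.47) = 1.48031/0.79 = 1.87 km.

1.87 km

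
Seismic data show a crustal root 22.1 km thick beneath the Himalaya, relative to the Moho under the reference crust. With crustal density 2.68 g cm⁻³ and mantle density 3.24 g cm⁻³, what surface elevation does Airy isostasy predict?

Isostatic balance requires: ρ_c h = (ρ_m − ρ_c) r.
h = r (ρ_m − ρ_c) / ρ_c = 22.1 km × (3.24 − 2.68) / 2.68 = 4.62 km.

4.62 km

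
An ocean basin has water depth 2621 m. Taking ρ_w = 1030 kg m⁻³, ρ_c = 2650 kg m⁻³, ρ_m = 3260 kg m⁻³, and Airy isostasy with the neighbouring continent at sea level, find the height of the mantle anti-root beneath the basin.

Balancing pressure at the compensation depth: replacing crust with seawater at the top is compensated by replacing crust with mantle at the base: d (ρ_c − ρ_w) = a (ρ_m − ρ_c).
a = d (ρ_c − ρ_w)/(ρ_m − ρ_c) = 2621 m × 1620/610 = 6960 m.

6960 m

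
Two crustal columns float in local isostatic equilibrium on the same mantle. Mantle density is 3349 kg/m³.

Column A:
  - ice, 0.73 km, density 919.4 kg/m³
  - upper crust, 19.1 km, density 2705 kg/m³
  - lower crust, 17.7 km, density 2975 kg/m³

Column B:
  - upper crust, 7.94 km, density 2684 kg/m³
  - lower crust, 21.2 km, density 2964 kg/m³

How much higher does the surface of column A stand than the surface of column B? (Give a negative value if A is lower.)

2.17 km

For any compensation level in the mantle, the mantle terms cancel and isostasy reduces to e = (Σt_A − Σt_B) − (Σ(ρt)_A − Σ(ρt)_B) / ρ_m.
Σt_A = 37.53 km; Σt_B = 29.14 km; Σ(ρt)_A = 104994.162; Σ(ρt)_B = 84147.76 (in km·kg/m³).
e = (37.53 − 29.14) − (104994.162 − 84147.76) / 3349 = 2.17 km.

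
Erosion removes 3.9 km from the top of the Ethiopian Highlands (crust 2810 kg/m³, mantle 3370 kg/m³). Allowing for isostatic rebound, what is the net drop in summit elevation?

Rebound u = e ρ_c/ρ_m = 3.9 km × 2810/3370 = 3.252 km.
Net surface drop = e − u = 3.9 km − 3.252 km = e (ρ_m − ρ_c)/ρ_m = 0.648 km.

0.648 km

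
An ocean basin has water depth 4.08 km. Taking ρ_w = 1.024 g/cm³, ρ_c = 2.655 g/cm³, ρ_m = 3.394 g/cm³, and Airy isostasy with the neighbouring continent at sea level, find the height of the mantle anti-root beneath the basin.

9 km

In Airy isostatic equilibrium: replacing crust with seawater at the top is compensated by replacing crust with mantle at the base: d (ρ_c − ρ_w) = a (ρ_m − ρ_c).
a = d (ρ_c − ρ_w)/(ρ_m − ρ_c) = 4.08 km × 1.631/0.739 = 9 km.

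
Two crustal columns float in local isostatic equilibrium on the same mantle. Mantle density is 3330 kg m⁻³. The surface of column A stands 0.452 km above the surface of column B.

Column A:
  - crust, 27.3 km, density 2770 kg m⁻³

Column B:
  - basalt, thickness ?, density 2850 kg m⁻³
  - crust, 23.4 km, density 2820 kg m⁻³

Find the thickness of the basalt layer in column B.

Take the compensation level at the base of the deeper column (depth z_c below the surface of column A) and equate Σ ρ_i t_i down to z_c; mantle fills any gap and the z_c terms cancel.
Column A: 27.3×2770 + (z_c − 27.3)×3330
Column B: 0.452×0 + x×2850 + 23.4×2820 + (z_c − 0.452 − 23.4 − x)×3330
The z_c×3330 term appears on both sides and cancels. Collect the known terms of each column as K = Σ(ρt)_known − 3330 × (depth of known layers): K_A = 75621 − 3330×27.3 = −15288; K_B = 65988 − 3330×(0.452 + 23.4) = −13439.16.
Balance: K_A = K_B − x×(3330 − 2850), so x = (K_B − K_A)/(3330 − 2850) = 1848.84/480 = 3.85 km.

3.85 km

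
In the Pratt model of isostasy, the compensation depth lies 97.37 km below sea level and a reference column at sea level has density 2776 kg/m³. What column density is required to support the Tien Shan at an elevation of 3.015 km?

2690 kg/m³

Pratt balance: ρ_ref D = ρ (D + h).
ρ = ρ_ref D/(D + h) = 2776 × 97.37 km/(97.37 km + 3.015 km) = 2690 kg/m³.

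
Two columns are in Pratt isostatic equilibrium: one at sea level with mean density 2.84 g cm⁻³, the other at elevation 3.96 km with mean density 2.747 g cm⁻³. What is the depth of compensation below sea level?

ρ_ref D = ρ (D + h) → D (ρ_ref − ρ) = ρ h.
D = ρ h/(ρ_ref − ρ) = 2.747 × 3.96 km/(2.84 − 2.747) = 117 km.

117 km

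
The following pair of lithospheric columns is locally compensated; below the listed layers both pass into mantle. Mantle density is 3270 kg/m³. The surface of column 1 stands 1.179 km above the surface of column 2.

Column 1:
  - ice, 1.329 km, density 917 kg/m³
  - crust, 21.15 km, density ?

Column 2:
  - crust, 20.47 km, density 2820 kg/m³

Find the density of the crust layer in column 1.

2800 kg/m³

Take the compensation level at the base of the deeper column (depth z_c below the surface of column 1) and equate Σ ρ_i t_i down to z_c; mantle fills any gap and the z_c terms cancel.
Column 1: 1.329×917 + 21.15×ρ + (z_c − 22.479)×3270
Column 2: 1.179×0 + 20.47×2820 + (z_c − 1.179 − 20.47)×3270
The z_c×3270 term appears on both sides and cancels. Collect the known terms of each column as K = Σ(ρt)_known − 3270 × (depth of known layers): K_1 = 1218.693 − 3270×22.479 = −72287.637; K_2 = 57725.4 − 3270×(1.179 + 20.47) = −13066.83.
Balance: K_1 + 21.15×ρ = K_2, so ρ = (K_2 − K_1)/21.15 = 59220.8/21.15 = 2800 kg/m³.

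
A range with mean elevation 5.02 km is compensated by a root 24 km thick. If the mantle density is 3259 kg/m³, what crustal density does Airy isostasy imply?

ρ_c h = (ρ_m − ρ_c) r → ρ_c (h + r) = ρ_m r → ρ_c = ρ_m r / (h + r).
ρ_c = 3259 × 24 km / (5.02 km + 24 km) = 2700 kg/m³.

2700 kg/m³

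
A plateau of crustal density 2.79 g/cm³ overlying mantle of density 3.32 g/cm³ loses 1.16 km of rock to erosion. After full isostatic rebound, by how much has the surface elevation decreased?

0.185 km

Rebound u = e ρ_c/ρ_m = 1.16 km × 2.79/3.32 = 0.9748 km.
Net surface drop = e − u = 1.16 km − 0.9748 km = e (ρ_m − ρ_c)/ρ_m = 0.185 km.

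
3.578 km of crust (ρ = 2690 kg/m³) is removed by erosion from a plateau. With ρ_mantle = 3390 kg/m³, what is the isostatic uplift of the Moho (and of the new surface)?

Unloading: uplift u = e ρ_c/ρ_m = 3.578 km × 2690/3390 = 2.84 km.

2.84 km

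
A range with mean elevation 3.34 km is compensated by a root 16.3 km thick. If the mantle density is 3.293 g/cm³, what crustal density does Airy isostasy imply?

2.73 g/cm³

ρ_c h = (ρ_m − ρ_c) r → ρ_c (h + r) = ρ_m r → ρ_c = ρ_m r / (h + r).
ρ_c = 3.293 × 16.3 km / (3.34 km + 16.3 km) = 2.73 g/cm³.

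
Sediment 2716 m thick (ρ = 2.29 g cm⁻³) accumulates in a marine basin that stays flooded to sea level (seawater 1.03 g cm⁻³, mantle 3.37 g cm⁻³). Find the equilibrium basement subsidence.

Submarine loading: the sediment displaces seawater, and the subsidence is in turn flooded, so s (ρ_m − ρ_w) = t (ρ_sed − ρ_w).
s = 2716 m × (2.29 − 1.03) / (3.37 − 1.03) = 1460 m.

1460 m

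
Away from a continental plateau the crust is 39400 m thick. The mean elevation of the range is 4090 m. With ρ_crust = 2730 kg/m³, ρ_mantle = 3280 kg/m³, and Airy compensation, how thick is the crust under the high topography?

63800 m

Root depth r = h ρ_c / (ρ_m − ρ_c) = 4090 m × 2730 / 550 = 20300 m.
Total thickness = T + h + r = 39400 m + 4090 m + 20300 m = 63800 m.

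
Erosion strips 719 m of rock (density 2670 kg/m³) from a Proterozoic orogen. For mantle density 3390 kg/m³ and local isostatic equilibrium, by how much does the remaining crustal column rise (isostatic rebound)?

Unloading: uplift u = e ρ_c/ρ_m = 719 m × 2670/3390 = 566 m.

566 m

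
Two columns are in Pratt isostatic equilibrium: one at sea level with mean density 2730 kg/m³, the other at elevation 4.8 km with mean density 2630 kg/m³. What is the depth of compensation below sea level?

ρ_ref D = ρ (D + h) → D (ρ_ref − ρ) = ρ h.
D = ρ h/(ρ_ref − ρ) = 2630 × 4.8 km/(2730 − 2630) = 126 km.

126 km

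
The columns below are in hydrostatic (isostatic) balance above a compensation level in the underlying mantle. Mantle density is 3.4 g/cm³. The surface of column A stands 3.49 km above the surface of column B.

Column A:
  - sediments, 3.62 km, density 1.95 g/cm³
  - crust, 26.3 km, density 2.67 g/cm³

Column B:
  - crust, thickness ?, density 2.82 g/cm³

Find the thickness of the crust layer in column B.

Take the compensation level at the base of the deeper column (depth z_c below the surface of column A) and equate Σ ρ_i t_i down to z_c; mantle fills any gap and the z_c terms cancel.
Column A: 3.62×1.95 + 26.3×2.67 + (z_c − 29.92)×3.4
Column B: 3.49×0 + x×2.82 + (z_c − 3.49 − 0 − x)×3.4
The z_c×3.4 term appears on both sides and cancels. Collect the known terms of each column as K = Σ(ρt)_known − 3.4 × (depth of known layers): K_A = 77.28 − 3.4×29.92 = −24.448; K_B = 0 − 3.4×(3.49 + 0) = −11.866.
Balance: K_A = K_B − x×(3.4 − 2.82), so x = (K_B − K_A)/(3.4 − 2.82) = 12.582/0.58 = 21.7 km.

21.7 km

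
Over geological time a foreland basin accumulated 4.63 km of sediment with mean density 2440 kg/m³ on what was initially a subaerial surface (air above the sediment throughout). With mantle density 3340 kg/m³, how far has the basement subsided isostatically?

3.38 km

Subaerial load: s = t ρ_sed / ρ_m = 4.63 km × 2440/3340 = 3.38 km.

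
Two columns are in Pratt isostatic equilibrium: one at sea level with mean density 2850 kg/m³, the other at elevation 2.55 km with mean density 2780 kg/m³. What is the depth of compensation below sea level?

ρ_ref D = ρ (D + h) → D (ρ_ref − ρ) = ρ h.
D = ρ h/(ρ_ref − ρ) = 2780 × 2.55 km/(2850 − 2780) = 101 km.

101 km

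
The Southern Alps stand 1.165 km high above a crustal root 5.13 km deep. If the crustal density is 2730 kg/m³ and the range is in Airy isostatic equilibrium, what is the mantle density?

3350 kg/m³

Airy balance: ρ_c h = (ρ_m − ρ_c) r → ρ_m = ρ_c (1 + h/r).
ρ_m = 2730 × (1 + 1.165 km/5.13 km) = 3350 kg/m³.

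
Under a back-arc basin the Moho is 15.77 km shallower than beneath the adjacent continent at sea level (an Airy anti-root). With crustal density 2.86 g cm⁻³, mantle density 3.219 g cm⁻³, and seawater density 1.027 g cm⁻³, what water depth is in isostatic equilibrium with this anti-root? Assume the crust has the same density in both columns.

3.09 km

Replacing a thickness d of crust by seawater at the top must be balanced by replacing crust with mantle at the base: d (ρ_c − ρ_w) = a (ρ_m − ρ_c).
d = a (ρ_m − ρ_c)/(ρ_c − ρ_w) = 15.77 km × 0.359/1.833 = 3.09 km.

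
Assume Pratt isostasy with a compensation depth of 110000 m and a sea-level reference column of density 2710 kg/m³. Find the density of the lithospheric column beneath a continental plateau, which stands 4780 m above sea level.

Pratt balance: ρ_ref D = ρ (D + h).
ρ = ρ_ref D/(D + h) = 2710 × 110000 m/(110000 m + 4780 m) = 2600 kg/m³.

2600 kg/m³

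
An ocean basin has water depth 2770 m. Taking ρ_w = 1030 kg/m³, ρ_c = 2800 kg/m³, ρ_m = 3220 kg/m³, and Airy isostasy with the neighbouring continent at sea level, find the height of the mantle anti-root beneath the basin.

11700 m

Isostatic balance requires: replacing crust with seawater at the top is compensated by replacing crust with mantle at the base: d (ρ_c − ρ_w) = a (ρ_m − ρ_c).
a = d (ρ_c − ρ_w)/(ρ_m − ρ_c) = 2770 m × 1770/420 = 11700 m.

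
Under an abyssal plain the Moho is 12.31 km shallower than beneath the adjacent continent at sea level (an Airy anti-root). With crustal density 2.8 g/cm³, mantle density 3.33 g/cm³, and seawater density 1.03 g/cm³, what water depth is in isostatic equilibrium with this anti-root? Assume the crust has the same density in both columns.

3.69 km

Replacing a thickness d of crust by seawater at the top must be balanced by replacing crust with mantle at the base: d (ρ_c − ρ_w) = a (ρ_m − ρ_c).
d = a (ρ_m − ρ_c)/(ρ_c − ρ_w) = 12.31 km × 0.53/1.77 = 3.69 km.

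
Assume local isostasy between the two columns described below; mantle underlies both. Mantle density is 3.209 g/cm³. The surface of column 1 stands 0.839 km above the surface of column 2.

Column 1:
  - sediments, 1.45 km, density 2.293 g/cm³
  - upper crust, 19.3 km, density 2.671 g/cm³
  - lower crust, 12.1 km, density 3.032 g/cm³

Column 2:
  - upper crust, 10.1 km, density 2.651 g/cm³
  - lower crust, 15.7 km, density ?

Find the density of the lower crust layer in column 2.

Take the compensation level at the base of the deeper column (depth z_c below the surface of column 1) and equate Σ ρ_i t_i down to z_c; mantle fills any gap and the z_c terms cancel.
Column 1: 1.45×2.293 + 19.3×2.671 + 12.1×3.032 + (z_c − 32.85)×3.209
Column 2: 0.839×0 + 10.1×2.651 + 15.7×ρ + (z_c − 0.839 − 25.8)×3.209
The z_c×3.209 term appears on both sides and cancels. Collect the known terms of each column as K = Σ(ρt)_known − 3.209 × (depth of known layers): K_1 = 91.56235 − 3.209×32.85 = −13.8533; K_2 = 26.7751 − 3.209×(0.839 + 25.8) = −58.709451.
Balance: K_1 = K_2 + 15.7×ρ, so ρ = (K_1 − K_2)/15.7 = 44.8562/15.7 = 2.86 g/cm³.

2.86 g/cm³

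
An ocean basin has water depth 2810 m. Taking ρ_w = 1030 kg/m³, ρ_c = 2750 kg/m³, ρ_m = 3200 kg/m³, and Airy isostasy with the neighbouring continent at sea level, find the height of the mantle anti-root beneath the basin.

Balancing pressure at the compensation depth: replacing crust with seawater at the top is compensated by replacing crust with mantle at the base: d (ρ_c − ρ_w) = a (ρ_m − ρ_c).
a = d (ρ_c − ρ_w)/(ρ_m − ρ_c) = 2810 m × 1720/450 = 10700 m.

10700 m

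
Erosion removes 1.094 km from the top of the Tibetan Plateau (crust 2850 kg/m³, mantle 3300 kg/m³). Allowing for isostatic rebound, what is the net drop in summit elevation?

0.149 km

Rebound u = e ρ_c/ρ_m = 1.094 km × 2850/3300 = 0.9448 km.
Net surface drop = e − u = 1.094 km − 0.9448 km = e (ρ_m − ρ_c)/ρ_m = 0.149 km.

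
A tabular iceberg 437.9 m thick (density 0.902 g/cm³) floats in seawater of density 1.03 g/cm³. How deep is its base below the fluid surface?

383 m

Draft d = t ρ_obj/ρ_fluid = 437.9 m × 0.902/1.03 = 383 m.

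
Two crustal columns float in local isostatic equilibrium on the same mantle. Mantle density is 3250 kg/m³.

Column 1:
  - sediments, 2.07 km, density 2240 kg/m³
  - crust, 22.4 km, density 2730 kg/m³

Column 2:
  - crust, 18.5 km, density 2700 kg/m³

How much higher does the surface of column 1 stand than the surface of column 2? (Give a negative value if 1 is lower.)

For any compensation level in the mantle, the mantle terms cancel and isostasy reduces to e = (Σt_1 − Σt_2) − (Σ(ρt)_1 − Σ(ρt)_2) / ρ_m.
Σt_1 = 24.47 km; Σt_2 = 18.5 km; Σ(ρt)_1 = 65788.8; Σ(ρt)_2 = 49950 (in km·kg/m³).
e = (24.47 − 18.5) − (65788.8 − 49950) / 3250 = 1.1 km.

1.1 km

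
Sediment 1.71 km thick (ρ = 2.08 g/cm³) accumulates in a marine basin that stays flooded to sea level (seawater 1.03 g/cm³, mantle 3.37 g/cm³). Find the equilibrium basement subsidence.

0.767 km

Submarine loading: the sediment displaces seawater, and the subsidence is in turn flooded, so s (ρ_m − ρ_w) = t (ρ_sed − ρ_w).
s = 1.71 km × (2.08 − 1.03) / (3.37 − 1.03) = 0.767 km.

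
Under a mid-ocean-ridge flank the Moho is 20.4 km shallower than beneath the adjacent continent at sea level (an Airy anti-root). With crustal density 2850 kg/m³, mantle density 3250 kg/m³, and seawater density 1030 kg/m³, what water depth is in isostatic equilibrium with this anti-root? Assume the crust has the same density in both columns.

4.48 km

Replacing a thickness d of crust by seawater at the top must be balanced by replacing crust with mantle at the base: d (ρ_c − ρ_w) = a (ρ_m − ρ_c).
d = a (ρ_m − ρ_c)/(ρ_c − ρ_w) = 20.4 km × 400/1820 = 4.48 km.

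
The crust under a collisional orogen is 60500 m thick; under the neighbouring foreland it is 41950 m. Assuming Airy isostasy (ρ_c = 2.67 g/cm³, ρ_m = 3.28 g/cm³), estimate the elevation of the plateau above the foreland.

Excess crust Δ = 60500 m − 41950 m = 18550 m, split between elevation h and root r with h + r = Δ.
Airy balance ρ_c h = (ρ_m − ρ_c) r gives r = h ρ_c/(ρ_m − ρ_c), so h (1 + ρ_c/(ρ_m − ρ_c)) = Δ, i.e. h = Δ (ρ_m − ρ_c)/ρ_m.
h = 18550 m × 0.61/3.28 = 3450 m.

3450 m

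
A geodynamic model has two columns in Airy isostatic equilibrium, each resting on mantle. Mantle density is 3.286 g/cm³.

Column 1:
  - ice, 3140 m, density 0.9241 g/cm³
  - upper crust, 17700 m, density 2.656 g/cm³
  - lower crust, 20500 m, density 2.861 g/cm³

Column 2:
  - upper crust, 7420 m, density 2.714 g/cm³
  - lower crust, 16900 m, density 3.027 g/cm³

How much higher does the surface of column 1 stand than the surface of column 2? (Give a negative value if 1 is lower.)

5680 m

For any compensation level in the mantle, the mantle terms cancel and isostasy reduces to e = (Σt_1 − Σt_2) − (Σ(ρt)_1 − Σ(ρt)_2) / ρ_m.
Σt_1 = 41340 m; Σt_2 = 24320 m; Σ(ρt)_1 = 108563.374; Σ(ρt)_2 = 71294.18 (in m·g/cm³).
e = (41340 − 24320) − (108563.374 − 71294.18) / 3.286 = 5680 m.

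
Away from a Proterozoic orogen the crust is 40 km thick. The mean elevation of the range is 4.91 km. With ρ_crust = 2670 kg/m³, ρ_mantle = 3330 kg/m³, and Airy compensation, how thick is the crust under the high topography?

64.8 km

Root depth r = h ρ_c / (ρ_m − ρ_c) = 4.91 km × 2670 / 660 = 19.86 km.
Total thickness = T + h + r = 40 km + 4.91 km + 19.86 km = 64.8 km.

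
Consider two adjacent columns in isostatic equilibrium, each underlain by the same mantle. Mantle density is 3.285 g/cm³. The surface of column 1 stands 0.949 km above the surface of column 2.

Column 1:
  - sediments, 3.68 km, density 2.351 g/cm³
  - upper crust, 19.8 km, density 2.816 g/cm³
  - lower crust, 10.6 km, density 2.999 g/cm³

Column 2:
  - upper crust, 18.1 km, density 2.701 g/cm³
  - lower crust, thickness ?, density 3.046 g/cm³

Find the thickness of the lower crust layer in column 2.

8.65 km

Take the compensation level at the base of the deeper column (depth z_c below the surface of column 1) and equate Σ ρ_i t_i down to z_c; mantle fills any gap and the z_c terms cancel.
Column 1: 3.68×2.351 + 19.8×2.816 + 10.6×2.999 + (z_c − 34.08)×3.285
Column 2: 0.949×0 + 18.1×2.701 + x×3.046 + (z_c − 0.949 − 18.1 − x)×3.285
The z_c×3.285 term appears on both sides and cancels. Collect the known terms of each column as K = Σ(ρt)_known − 3.285 × (depth of known layers): K_1 = 96.19788 − 3.285×34.08 = −15.75492; K_2 = 48.8881 − 3.285×(0.949 + 18.1) = −13.687865.
Balance: K_1 = K_2 − x×(3.285 − 3.046), so x = (K_2 − K_1)/(3.285 − 3.046) = 2.06705/0.239 = 8.65 km.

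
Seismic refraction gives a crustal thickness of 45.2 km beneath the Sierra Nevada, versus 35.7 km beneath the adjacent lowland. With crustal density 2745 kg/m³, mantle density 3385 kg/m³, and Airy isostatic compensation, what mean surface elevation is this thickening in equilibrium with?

1.8 km

Excess crust Δ = 45.2 km − 35.7 km = 9.5 km, split between elevation h and root r with h + r = Δ.
Airy balance ρ_c h = (ρ_m − ρ_c) r gives r = h ρ_c/(ρ_m − ρ_c), so h (1 + ρ_c/(ρ_m − ρ_c)) = Δ, i.e. h = Δ (ρ_m − ρ_c)/ρ_m.
h = 9.5 km × 640/3385 = 1.8 km.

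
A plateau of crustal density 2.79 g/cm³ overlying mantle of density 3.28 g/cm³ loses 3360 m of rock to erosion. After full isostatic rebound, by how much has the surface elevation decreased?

Rebound u = e ρ_c/ρ_m = 3360 m × 2.79/3.28 = 2858 m.
Net surface drop = e − u = 3360 m − 2858 m = e (ρ_m − ρ_c)/ρ_m = 502 m.

502 m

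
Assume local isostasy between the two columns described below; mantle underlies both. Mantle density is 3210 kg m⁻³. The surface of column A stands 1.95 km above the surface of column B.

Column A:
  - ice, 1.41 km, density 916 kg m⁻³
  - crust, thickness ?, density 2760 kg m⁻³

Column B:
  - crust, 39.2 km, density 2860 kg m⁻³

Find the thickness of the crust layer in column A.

37.2 km

Take the compensation level at the base of the deeper column (depth z_c below the surface of column A) and equate Σ ρ_i t_i down to z_c; mantle fills any gap and the z_c terms cancel.
Column A: 1.41×916 + x×2760 + (z_c − 1.41 − x)×3210
Column B: 1.95×0 + 39.2×2860 + (z_c − 1.95 − 39.2)×3210
The z_c×3210 term appears on both sides and cancels. Collect the known terms of each column as K = Σ(ρt)_known − 3210 × (depth of known layers): K_A = 1291.56 − 3210×1.41 = −3234.54; K_B = 112112 − 3210×(1.95 + 39.2) = −19979.5.
Balance: K_A − x×(3210 − 2760) = K_B, so x = (K_A − K_B)/(3210 − 2760) = 16745/450 = 37.2 km.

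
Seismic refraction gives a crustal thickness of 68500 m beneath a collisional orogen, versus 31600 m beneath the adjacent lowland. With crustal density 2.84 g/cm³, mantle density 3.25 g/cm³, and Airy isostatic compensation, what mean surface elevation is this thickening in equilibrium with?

4660 m

Excess crust Δ = 68500 m − 31600 m = 36900 m, split between elevation h and root r with h + r = Δ.
Airy balance ρ_c h = (ρ_m − ρ_c) r gives r = h ρ_c/(ρ_m − ρ_c), so h (1 + ρ_c/(ρ_m − ρ_c)) = Δ, i.e. h = Δ (ρ_m − ρ_c)/ρ_m.
h = 36900 m × 0.41/3.25 = 4660 m.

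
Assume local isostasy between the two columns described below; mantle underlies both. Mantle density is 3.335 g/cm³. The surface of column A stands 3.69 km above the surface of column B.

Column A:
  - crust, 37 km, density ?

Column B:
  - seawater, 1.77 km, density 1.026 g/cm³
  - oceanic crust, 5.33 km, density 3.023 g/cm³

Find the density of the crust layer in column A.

2.85 g/cm³

Take the compensation level at the base of the deeper column (depth z_c below the surface of column A) and equate Σ ρ_i t_i down to z_c; mantle fills any gap and the z_c terms cancel.
Column A: 37×ρ + (z_c − 37)×3.335
Column B: 3.69×0 + 1.77×1.026 + 5.33×3.023 + (z_c − 3.69 − 7.1)×3.335
The z_c×3.335 term appears on both sides and cancels. Collect the known terms of each column as K = Σ(ρt)_known − 3.335 × (depth of known layers): K_A = 0 − 3.335×37 = −123.395; K_B = 17.92861 − 3.335×(3.69 + 7.1) = −18.05604.
Balance: K_A + 37×ρ = K_B, so ρ = (K_B − K_A)/37 = 105.339/37 = 2.85 g/cm³.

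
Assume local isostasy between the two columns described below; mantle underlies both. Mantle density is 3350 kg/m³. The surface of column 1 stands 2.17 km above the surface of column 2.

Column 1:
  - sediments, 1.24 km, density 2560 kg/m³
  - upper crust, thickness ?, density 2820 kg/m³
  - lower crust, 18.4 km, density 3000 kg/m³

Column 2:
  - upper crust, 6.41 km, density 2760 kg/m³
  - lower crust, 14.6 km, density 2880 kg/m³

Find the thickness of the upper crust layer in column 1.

19.8 km

Take the compensation level at the base of the deeper column (depth z_c below the surface of column 1) and equate Σ ρ_i t_i down to z_c; mantle fills any gap and the z_c terms cancel.
Column 1: 1.24×2560 + x×2820 + 18.4×3000 + (z_c − 19.64 − x)×3350
Column 2: 2.17×0 + 6.41×2760 + 14.6×2880 + (z_c − 2.17 − 21.01)×3350
The z_c×3350 term appears on both sides and cancels. Collect the known terms of each column as K = Σ(ρt)_known − 3350 × (depth of known layers): K_1 = 58374.4 − 3350×19.64 = −7419.6; K_2 = 59739.6 − 3350×(2.17 + 21.01) = −17913.4.
Balance: K_1 − x×(3350 − 2820) = K_2, so x = (K_1 − K_2)/(3350 − 2820) = 10493.8/530 = 19.8 km.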